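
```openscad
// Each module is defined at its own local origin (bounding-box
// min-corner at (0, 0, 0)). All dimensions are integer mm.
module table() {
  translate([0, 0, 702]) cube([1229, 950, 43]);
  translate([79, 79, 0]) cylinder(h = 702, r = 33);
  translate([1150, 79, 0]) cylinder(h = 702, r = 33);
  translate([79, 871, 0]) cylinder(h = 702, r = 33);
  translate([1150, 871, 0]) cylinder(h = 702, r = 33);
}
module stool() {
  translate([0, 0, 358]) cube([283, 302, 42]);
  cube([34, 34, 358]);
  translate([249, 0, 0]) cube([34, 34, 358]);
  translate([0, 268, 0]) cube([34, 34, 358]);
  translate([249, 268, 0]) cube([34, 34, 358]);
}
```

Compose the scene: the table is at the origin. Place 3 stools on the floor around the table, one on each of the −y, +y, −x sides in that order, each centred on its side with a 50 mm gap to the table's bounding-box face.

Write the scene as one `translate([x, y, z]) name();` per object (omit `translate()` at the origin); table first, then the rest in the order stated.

table();
translate([473, -352, 0]) stool();
translate([473, 1000, 0]) stool();
translate([-333, 324, 0]) stool();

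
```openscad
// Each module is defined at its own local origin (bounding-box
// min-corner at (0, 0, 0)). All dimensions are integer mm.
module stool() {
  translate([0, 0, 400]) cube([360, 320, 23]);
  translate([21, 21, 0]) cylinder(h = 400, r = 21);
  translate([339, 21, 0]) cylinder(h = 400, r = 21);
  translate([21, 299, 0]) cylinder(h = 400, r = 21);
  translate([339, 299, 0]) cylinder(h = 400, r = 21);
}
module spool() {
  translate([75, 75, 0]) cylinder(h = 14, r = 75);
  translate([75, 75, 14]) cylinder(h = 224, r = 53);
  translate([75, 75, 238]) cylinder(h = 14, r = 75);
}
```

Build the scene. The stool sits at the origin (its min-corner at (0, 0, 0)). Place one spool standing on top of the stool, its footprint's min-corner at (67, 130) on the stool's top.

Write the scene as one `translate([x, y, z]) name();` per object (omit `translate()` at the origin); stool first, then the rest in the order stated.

stool();
translate([67, 130, 423]) spool();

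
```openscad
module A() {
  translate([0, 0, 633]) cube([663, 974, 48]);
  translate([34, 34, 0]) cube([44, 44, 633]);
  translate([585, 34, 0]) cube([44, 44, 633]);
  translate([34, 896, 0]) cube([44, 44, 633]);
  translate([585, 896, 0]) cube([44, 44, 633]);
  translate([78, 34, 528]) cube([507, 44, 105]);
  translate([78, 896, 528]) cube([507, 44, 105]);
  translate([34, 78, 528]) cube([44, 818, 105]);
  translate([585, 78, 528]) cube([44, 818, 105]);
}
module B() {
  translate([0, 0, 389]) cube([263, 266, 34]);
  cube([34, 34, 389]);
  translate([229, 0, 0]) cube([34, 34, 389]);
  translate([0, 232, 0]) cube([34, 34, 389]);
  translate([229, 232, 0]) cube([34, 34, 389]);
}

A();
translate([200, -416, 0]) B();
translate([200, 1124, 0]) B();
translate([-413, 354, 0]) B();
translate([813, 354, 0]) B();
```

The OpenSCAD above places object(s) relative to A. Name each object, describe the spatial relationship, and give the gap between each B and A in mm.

Each stool's nearest face is 150 mm from the table's bounding box.

A is a table. B is a stool. Four stools sit around the table at the −y, +y, −x, +x sides. The gap between each stool and the table is 150 mm.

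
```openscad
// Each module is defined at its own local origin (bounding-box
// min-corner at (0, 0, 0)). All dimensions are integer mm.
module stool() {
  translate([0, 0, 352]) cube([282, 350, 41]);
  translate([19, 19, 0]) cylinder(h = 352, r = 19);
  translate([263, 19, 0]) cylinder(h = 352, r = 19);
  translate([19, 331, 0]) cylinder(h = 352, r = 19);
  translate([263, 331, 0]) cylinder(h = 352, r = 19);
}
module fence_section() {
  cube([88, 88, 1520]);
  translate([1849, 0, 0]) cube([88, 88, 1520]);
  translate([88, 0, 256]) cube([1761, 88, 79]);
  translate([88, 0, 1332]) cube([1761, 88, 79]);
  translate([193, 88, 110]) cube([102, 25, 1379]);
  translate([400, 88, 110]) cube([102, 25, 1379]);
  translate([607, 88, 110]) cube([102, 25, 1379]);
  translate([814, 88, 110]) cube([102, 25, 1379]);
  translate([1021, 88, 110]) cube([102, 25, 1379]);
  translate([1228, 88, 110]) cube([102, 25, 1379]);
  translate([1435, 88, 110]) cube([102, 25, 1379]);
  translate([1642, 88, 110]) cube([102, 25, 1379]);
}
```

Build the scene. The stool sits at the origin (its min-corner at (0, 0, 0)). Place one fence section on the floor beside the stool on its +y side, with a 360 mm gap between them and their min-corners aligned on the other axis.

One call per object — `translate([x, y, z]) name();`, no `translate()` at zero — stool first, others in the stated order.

stool();
translate([0, 710, 0]) fence_section();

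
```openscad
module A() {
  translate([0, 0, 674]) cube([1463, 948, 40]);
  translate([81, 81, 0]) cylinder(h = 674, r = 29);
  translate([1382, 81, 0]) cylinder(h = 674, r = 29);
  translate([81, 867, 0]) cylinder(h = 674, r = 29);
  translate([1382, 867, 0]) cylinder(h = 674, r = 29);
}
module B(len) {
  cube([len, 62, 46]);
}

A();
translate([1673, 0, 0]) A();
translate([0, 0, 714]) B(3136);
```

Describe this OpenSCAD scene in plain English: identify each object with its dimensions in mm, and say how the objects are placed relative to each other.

A is a table: top 1463 mm (x) × 948 mm (y), 40 mm thick, upper face at z = 714 mm, on four round legs of 58 mm diameter, each leg's bounding box inset 52 mm from the nearest pair of top edges, running from z = 0 to the bottom of the top.

B is a rectangular beam 3136 mm long (x), 62 mm deep (y), 46 mm thick (z).

The beam spans the tops of two tables placed 210 mm apart, resting at z = 714 mm.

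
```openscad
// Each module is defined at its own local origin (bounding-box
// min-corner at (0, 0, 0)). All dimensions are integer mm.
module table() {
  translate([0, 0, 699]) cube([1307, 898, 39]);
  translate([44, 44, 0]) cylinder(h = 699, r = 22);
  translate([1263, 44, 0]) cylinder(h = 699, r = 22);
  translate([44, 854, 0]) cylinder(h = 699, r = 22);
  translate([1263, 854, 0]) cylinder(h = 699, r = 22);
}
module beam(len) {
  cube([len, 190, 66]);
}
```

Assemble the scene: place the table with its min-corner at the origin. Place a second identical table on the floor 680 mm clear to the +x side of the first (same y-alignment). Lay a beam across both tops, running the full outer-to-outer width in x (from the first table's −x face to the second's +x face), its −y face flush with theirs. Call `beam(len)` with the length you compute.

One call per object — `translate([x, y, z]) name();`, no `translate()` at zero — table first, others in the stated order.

table();
translate([1987, 0, 0]) table();
translate([0, 0, 738]) beam(3294);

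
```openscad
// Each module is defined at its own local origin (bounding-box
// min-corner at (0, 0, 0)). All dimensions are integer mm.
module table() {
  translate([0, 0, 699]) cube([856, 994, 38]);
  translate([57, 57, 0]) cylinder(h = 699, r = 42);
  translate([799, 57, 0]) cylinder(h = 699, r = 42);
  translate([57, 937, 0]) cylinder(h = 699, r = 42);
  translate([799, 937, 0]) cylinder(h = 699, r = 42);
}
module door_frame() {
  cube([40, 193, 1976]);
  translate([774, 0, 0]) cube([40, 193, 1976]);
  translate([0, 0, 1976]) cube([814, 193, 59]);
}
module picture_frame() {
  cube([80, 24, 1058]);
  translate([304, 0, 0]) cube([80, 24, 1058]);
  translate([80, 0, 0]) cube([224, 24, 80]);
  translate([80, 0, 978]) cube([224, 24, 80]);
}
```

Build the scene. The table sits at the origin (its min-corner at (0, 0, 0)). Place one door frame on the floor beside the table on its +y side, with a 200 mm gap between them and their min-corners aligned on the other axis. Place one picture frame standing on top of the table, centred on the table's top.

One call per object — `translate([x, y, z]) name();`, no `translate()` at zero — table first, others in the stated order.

table();
translate([0, 1194, 0]) door_frame();
translate([236, 485, 737]) picture_frame();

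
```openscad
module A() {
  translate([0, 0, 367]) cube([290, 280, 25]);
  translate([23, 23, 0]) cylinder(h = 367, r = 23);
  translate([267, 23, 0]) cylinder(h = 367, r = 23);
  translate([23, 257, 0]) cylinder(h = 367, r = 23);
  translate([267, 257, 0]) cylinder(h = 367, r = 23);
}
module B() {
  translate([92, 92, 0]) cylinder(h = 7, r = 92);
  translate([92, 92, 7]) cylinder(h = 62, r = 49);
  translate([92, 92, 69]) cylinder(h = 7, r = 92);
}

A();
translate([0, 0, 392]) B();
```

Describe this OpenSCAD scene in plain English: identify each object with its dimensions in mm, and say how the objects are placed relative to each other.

A is a four-legged stool. The seat is a 290×280×25 mm slab whose top surface is at z = 392 mm; four round legs, each 46 mm in diameter, run from the floor (z = 0) to the underside of the seat, each leg's axis is inset half a diameter from the nearest pair of seat edges (so the leg's bounding box is flush with the corner).

B is a spool: two coaxial disc flanges of radius 92 mm and thickness 7 mm, joined by a core cylinder of radius 49 mm and height 62 mm. The lower flange rests on z = 0 and the three cylinders share a vertical axis.

The spool is on top of the stool.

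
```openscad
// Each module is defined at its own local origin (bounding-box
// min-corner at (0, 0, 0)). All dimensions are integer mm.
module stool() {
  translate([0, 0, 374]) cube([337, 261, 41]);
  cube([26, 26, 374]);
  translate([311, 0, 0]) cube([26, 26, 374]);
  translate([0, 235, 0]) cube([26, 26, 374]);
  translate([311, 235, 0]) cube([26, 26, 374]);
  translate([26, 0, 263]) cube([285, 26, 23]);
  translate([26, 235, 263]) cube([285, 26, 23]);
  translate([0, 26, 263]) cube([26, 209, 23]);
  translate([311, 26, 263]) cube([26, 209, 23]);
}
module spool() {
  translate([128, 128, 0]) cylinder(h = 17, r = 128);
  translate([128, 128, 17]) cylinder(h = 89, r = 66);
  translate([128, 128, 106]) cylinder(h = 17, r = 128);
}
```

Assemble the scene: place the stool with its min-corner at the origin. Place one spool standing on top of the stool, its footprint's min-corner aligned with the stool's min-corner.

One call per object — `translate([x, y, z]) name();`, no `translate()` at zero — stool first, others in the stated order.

stool();
translate([0, 0, 415]) spool();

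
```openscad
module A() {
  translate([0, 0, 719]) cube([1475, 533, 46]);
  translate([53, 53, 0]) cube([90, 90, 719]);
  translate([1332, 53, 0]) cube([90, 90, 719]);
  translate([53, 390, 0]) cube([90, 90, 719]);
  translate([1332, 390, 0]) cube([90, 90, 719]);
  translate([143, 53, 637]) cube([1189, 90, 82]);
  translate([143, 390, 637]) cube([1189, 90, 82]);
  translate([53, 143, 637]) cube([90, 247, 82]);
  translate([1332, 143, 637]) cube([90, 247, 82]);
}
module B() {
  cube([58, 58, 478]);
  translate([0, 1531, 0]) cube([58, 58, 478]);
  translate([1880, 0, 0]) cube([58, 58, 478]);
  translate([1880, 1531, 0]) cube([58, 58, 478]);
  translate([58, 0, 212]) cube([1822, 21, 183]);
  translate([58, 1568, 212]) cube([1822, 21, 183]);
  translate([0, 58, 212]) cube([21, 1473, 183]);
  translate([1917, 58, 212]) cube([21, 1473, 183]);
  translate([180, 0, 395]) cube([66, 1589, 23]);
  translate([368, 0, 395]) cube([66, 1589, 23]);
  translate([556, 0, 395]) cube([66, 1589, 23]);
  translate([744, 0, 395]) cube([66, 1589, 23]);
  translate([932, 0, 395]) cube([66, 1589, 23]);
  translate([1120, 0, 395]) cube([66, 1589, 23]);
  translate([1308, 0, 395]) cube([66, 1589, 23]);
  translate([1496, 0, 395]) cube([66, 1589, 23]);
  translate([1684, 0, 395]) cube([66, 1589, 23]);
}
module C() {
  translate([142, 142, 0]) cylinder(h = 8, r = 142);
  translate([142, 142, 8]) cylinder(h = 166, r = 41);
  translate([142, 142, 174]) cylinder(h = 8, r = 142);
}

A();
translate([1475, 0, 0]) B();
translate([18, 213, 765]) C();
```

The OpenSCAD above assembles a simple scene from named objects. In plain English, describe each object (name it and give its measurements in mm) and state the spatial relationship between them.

A is a table: top 1475 mm (x) × 533 mm (y), 46 mm thick, upper face at z = 765 mm, on four 90×90 mm square legs, each inset 53 mm from the nearest pair of top edges, running from z = 0 to the bottom of the top. Four apron rails, 90 mm thick and 82 mm tall, run between adjacent legs with their top edges flush with the underside of the top and their outer faces flush with the legs' outer faces.

B is a bed frame 1938 mm long (x) by 1589 mm wide (y). Four 58×58 mm corner posts, 478 mm tall, at the corners of the footprint. Four rails of 21 mm thickness and 183 mm height run between adjacent posts with their undersides at z = 212 mm, their outer faces flush with the outside of the frame (the two x-running rails run between the posts' inner faces; the two y-running rails run between the posts' inner faces). 9 slats, each 66 mm wide (x) and 23 mm thick, lie across the top of the two x-running rails, running the full 1589 mm width of the frame in y; the slats are evenly spaced along x between the inner faces of the end posts with equal gaps (rounded down to the nearest mm) at the −x end and between each pair — any rounding remainder accumulates at the +x end.

C is a spool: two coaxial disc flanges of radius 142 mm and thickness 8 mm, joined by a core cylinder of radius 41 mm and height 166 mm. The lower flange rests on z = 0 and the three cylinders share a vertical axis.

The bed frame is against the table's +x side, with their −y faces flush. The spool is on top of the table.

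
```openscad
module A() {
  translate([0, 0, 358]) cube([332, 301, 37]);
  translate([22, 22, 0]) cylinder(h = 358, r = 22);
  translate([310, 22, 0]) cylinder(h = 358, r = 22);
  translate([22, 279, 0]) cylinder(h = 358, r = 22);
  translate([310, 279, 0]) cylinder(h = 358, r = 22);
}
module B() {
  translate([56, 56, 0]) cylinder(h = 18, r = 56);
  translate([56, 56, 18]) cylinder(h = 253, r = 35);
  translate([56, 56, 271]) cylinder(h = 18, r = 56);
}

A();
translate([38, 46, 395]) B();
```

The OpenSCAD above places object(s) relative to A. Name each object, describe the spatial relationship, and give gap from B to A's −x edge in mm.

A is a stool. B is a spool. The spool is on top of the stool. The gap from the spool to the stool's −x edge is 38 mm.

The spool's min-x is at 38; the stool's min-x is 0; gap = 38 mm.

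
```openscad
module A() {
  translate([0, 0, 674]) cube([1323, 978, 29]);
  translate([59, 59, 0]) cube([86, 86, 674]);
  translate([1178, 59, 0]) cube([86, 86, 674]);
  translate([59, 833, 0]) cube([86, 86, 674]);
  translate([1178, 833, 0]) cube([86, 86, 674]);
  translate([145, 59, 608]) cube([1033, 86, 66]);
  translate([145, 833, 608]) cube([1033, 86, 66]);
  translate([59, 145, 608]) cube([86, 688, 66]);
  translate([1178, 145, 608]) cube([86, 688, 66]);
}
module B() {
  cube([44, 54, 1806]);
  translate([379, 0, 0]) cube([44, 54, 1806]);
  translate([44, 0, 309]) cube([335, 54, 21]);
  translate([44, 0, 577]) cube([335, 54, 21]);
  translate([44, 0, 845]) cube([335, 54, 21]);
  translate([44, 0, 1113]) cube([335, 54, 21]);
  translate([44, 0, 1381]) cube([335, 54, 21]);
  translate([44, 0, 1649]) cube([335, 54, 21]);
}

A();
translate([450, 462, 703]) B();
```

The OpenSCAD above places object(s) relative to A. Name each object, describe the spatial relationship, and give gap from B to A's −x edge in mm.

A is a table. B is a ladder. The ladder is on top of the table, centred. The gap from the ladder to the table's −x edge is 450 mm.

The ladder's min-x is at 450; the table's min-x is 0; gap = 450 mm.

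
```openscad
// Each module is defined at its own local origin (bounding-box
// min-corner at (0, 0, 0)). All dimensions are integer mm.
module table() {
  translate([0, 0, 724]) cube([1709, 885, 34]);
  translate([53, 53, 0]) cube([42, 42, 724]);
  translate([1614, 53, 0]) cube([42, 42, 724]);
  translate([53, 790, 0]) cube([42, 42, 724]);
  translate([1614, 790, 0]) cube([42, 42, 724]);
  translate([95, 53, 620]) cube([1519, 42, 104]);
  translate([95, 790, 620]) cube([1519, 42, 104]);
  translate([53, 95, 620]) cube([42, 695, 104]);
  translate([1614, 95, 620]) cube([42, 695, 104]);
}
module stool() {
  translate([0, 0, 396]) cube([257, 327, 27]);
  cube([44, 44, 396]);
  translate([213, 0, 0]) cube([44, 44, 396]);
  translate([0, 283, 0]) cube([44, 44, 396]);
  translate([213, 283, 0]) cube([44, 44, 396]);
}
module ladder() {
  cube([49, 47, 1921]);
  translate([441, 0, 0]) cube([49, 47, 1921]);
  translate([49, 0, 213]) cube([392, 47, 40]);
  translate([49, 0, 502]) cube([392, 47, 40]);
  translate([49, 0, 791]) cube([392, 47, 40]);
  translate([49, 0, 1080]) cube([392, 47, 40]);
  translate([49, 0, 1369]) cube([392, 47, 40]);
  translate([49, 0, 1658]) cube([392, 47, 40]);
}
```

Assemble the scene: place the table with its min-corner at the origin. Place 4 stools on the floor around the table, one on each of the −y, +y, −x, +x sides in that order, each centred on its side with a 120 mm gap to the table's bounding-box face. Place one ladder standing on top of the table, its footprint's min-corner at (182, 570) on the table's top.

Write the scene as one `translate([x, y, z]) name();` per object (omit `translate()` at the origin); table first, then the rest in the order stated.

table();
translate([726, -447, 0]) stool();
translate([726, 1005, 0]) stool();
translate([-377, 279, 0]) stool();
translate([1829, 279, 0]) stool();
translate([182, 570, 758]) ladder();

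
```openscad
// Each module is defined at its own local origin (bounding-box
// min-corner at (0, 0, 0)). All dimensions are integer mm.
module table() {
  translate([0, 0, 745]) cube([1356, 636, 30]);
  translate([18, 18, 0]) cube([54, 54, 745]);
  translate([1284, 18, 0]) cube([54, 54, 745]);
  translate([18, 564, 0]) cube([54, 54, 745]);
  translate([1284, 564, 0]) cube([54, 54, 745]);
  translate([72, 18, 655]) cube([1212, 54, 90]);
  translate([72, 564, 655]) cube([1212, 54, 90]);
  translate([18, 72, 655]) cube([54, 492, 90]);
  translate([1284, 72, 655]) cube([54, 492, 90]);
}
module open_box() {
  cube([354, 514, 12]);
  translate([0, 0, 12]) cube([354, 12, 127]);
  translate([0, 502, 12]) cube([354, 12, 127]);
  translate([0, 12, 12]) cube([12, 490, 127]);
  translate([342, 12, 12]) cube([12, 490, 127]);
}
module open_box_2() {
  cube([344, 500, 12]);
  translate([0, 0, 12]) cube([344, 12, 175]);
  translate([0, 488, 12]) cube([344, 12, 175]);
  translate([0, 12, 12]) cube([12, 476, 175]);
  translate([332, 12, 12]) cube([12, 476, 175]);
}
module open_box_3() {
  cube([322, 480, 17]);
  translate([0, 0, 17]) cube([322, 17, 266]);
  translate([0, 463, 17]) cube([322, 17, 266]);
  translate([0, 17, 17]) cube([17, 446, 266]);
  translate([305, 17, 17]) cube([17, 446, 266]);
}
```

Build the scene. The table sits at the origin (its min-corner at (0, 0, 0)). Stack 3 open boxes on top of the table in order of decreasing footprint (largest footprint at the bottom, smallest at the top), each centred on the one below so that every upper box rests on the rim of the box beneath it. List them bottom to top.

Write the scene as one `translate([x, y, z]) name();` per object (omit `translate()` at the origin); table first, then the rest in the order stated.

table();
translate([501, 61, 775]) open_box();
translate([506, 68, 914]) open_box_2();
translate([517, 78, 1101]) open_box_3();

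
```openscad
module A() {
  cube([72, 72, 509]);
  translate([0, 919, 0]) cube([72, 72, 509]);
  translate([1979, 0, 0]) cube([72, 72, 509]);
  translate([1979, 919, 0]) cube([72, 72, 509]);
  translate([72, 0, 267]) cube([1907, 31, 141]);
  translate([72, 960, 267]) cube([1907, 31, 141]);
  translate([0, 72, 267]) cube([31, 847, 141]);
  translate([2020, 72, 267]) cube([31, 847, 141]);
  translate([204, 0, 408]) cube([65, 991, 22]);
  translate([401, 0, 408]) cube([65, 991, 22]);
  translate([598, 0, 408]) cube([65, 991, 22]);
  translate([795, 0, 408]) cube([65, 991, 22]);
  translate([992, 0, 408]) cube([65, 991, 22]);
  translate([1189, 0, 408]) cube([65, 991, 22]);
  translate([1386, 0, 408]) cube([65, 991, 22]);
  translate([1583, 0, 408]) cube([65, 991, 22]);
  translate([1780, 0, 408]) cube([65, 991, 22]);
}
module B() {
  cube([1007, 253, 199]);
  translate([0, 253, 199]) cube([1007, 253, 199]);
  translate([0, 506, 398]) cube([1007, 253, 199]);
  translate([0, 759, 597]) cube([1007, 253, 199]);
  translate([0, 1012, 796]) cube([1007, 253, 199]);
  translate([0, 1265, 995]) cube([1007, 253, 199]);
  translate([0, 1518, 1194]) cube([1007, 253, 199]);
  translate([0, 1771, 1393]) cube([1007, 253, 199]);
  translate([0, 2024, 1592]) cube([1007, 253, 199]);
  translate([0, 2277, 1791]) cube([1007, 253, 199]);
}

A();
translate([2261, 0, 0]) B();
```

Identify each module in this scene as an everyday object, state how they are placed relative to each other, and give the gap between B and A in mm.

The staircase's nearest face is 210 mm from the bed frame's +x face.

A is a bed frame. B is a staircase. The staircase is on the floor beside the bed frame on its +x side. The gap between the staircase and the bed frame is 210 mm.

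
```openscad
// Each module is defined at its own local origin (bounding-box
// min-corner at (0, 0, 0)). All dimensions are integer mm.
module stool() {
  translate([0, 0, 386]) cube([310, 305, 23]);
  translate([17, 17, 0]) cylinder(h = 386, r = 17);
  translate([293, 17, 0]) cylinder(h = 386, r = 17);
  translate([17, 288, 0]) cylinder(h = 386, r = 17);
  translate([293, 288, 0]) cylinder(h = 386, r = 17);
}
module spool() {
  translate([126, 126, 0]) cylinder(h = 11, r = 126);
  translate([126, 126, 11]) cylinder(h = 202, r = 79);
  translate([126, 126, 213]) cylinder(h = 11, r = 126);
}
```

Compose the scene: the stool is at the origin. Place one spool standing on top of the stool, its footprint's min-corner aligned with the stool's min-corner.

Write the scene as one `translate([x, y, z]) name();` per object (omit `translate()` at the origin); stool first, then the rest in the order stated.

stool();
translate([0, 0, 409]) spool();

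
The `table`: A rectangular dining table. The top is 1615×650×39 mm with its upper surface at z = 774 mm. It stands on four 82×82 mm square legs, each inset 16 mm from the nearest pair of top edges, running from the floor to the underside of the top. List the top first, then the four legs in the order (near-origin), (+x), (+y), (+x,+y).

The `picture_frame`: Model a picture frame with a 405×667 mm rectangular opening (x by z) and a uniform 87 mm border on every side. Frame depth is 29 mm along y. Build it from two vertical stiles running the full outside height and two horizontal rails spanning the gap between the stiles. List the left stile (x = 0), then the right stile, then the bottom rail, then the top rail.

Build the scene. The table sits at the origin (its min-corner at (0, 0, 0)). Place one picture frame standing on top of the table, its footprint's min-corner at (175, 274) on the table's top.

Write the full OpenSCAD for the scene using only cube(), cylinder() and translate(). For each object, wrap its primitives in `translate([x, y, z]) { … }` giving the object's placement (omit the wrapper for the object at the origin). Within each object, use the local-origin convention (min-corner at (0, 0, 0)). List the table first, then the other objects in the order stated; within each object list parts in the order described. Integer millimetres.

translate([0, 0, 735]) cube([1615, 650, 39]);
translate([16, 16, 0]) cube([82, 82, 735]);
translate([1517, 16, 0]) cube([82, 82, 735]);
translate([16, 552, 0]) cube([82, 82, 735]);
translate([1517, 552, 0]) cube([82, 82, 735]);
translate([175, 274, 774]) {
  cube([87, 29, 841]);
  translate([492, 0, 0]) cube([87, 29, 841]);
  translate([87, 0, 0]) cube([405, 29, 87]);
  translate([87, 0, 754]) cube([405, 29, 87]);
}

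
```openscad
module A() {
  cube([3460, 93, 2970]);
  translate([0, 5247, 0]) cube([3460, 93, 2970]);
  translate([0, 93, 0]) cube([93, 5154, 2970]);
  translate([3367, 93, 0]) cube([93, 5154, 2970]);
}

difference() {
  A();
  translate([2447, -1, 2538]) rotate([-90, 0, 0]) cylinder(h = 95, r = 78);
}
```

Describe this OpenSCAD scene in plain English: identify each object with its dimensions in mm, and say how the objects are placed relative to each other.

A is the wall frame of a small rectangular building: four walls, each 2970 mm tall and 93 mm thick, enclosing a footprint 3460 mm (x) by 5340 mm (y) outside-to-outside, with no floor or roof. The front and back walls (the −y and +y sides) span the full width; the two side walls fit between them.

The house frame has a circular hole of radius 78 mm through its front wall, centred at (x = 2447, z = 2538).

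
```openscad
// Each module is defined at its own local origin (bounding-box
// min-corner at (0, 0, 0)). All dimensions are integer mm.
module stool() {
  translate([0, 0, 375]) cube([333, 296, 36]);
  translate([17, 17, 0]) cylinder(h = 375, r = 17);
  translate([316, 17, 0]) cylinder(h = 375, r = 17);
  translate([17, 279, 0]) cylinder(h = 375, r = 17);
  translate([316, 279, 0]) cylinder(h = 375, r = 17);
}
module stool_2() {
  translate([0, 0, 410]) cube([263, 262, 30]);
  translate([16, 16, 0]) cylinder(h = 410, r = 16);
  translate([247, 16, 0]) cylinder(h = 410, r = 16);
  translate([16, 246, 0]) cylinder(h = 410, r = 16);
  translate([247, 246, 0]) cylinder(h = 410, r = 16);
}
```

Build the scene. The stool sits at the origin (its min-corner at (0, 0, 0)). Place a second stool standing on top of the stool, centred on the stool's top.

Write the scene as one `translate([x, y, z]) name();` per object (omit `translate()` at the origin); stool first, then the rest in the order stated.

stool();
translate([35, 17, 411]) stool_2();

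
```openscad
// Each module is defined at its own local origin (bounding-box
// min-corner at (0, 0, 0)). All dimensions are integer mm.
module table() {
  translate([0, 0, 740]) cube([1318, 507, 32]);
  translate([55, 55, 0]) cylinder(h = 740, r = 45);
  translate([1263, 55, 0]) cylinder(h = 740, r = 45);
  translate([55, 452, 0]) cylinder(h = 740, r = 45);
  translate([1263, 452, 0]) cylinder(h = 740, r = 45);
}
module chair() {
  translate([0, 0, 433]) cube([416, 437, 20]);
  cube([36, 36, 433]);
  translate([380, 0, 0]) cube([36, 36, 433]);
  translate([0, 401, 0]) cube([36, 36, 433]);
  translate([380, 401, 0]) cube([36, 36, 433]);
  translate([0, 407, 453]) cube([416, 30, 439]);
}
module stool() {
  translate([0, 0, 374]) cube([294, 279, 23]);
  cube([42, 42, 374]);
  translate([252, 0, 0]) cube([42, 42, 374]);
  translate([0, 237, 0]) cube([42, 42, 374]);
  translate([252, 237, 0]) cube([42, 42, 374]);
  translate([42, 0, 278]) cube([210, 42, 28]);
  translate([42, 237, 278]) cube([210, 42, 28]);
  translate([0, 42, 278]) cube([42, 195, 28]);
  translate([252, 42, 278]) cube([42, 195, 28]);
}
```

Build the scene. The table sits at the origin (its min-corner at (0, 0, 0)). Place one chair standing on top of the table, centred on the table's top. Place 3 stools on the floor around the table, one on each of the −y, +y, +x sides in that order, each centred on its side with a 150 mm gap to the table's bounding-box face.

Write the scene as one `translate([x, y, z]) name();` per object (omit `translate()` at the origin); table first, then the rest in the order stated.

table();
translate([451, 35, 772]) chair();
translate([512, -429, 0]) stool();
translate([512, 657, 0]) stool();
translate([1468, 114, 0]) stool();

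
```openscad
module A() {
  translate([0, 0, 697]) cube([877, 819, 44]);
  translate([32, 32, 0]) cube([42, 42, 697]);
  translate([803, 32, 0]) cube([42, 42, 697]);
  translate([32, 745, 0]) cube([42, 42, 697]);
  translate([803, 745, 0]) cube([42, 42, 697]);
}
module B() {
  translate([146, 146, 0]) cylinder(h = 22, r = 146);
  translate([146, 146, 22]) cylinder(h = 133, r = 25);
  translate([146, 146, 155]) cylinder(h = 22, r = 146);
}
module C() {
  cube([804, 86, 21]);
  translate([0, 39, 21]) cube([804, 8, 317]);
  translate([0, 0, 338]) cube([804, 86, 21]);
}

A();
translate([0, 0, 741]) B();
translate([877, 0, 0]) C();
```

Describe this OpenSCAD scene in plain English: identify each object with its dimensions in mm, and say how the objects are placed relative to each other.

A is a rectangular dining table. The top is 877×819×44 mm with its upper surface at z = 741 mm. It stands on four 42×42 mm square legs, each inset 32 mm from the nearest pair of top edges, running from the floor to the underside of the top.

B is a spool: two coaxial disc flanges of radius 146 mm and thickness 22 mm, joined by a core cylinder of radius 25 mm and height 133 mm. The lower flange rests on z = 0 and the three cylinders share a vertical axis.

C is an I-beam lying along x, 804 mm long. Overall section height 359 mm. Two flanges 86 mm wide (y) and 21 mm thick, one on the floor and one at the top; a web 8 mm thick runs between them, centred on the flange width.

The spool is on top of the table. The I-beam is against the table's +x side, with their −y faces flush.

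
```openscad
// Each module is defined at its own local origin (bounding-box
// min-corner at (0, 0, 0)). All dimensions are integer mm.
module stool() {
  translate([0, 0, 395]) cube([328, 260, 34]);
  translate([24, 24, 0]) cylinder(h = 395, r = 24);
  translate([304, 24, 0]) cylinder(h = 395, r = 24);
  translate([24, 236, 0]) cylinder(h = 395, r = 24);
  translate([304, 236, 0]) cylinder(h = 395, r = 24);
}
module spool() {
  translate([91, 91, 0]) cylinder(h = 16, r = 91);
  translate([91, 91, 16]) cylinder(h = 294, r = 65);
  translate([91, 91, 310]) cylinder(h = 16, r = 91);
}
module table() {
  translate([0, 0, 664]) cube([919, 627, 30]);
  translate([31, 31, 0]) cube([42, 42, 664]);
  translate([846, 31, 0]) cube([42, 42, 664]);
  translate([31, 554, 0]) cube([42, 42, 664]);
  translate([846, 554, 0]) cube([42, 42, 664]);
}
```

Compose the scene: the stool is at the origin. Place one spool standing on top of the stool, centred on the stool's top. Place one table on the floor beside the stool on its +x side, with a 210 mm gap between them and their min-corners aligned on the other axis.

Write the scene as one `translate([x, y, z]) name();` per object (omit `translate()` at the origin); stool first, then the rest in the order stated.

stool();
translate([73, 39, 429]) spool();
translate([538, 0, 0]) table();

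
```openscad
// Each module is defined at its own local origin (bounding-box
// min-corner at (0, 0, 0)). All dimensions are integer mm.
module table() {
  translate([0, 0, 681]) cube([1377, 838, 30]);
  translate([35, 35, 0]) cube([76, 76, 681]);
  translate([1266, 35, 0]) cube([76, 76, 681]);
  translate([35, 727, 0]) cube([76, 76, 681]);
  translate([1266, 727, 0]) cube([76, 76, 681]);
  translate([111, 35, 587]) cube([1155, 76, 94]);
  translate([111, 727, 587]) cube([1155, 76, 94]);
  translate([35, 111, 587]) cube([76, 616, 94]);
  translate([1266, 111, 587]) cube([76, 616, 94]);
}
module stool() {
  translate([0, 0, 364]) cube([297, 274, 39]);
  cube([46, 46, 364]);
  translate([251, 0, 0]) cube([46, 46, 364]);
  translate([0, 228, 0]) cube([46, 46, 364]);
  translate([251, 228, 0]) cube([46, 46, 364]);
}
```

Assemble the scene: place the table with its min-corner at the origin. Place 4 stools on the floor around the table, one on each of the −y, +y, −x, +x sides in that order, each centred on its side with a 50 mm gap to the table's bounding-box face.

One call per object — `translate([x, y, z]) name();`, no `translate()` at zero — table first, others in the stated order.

table();
translate([540, -324, 0]) stool();
translate([540, 888, 0]) stool();
translate([-347, 282, 0]) stool();
translate([1427, 282, 0]) stool();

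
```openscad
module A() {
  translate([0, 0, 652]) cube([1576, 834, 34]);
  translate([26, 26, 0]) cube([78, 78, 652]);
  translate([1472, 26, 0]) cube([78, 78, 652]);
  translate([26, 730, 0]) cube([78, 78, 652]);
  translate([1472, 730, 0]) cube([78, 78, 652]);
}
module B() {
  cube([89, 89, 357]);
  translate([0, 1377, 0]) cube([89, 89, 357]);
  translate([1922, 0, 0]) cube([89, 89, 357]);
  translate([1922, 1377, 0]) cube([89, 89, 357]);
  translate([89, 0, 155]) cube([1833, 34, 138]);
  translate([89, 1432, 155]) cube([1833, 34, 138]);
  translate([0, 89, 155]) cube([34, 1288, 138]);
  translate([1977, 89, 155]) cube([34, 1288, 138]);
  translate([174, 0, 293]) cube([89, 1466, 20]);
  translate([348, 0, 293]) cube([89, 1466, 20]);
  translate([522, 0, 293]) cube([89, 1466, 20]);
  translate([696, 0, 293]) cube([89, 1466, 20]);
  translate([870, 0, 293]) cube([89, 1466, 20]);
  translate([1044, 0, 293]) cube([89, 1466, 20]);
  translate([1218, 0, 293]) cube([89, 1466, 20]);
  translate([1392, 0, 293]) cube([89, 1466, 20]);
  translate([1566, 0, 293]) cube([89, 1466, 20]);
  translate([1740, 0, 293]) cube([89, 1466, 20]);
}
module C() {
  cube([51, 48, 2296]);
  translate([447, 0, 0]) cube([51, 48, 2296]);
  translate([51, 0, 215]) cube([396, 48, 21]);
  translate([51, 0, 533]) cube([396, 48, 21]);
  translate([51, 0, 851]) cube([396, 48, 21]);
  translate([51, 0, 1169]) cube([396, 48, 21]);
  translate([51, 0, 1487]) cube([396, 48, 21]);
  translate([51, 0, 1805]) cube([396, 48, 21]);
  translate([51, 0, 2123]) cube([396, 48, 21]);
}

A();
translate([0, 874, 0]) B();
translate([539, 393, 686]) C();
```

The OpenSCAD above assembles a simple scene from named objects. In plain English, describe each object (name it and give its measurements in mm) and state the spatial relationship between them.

A is a rectangular dining table. The top is 1576×834×34 mm with its upper surface at z = 686 mm. It stands on four 78×78 mm square legs, each inset 26 mm from the nearest pair of top edges, running from the floor to the underside of the top.

B is a bed frame 2011 mm long (x) by 1466 mm wide (y). Four 89×89 mm corner posts, 357 mm tall, at the corners of the footprint. Four rails of 34 mm thickness and 138 mm height run between adjacent posts with their undersides at z = 155 mm, their outer faces flush with the outside of the frame (the two x-running rails run between the posts' inner faces; the two y-running rails run between the posts' inner faces). 10 slats, each 89 mm wide (x) and 20 mm thick, lie across the top of the two x-running rails, running the full 1466 mm width of the frame in y; the slats are evenly spaced along x between the inner faces of the end posts with equal gaps (rounded down to the nearest mm) at the −x end and between each pair — any rounding remainder accumulates at the +x end.

C is a straight ladder. Two 51×48 mm vertical rails, 2296 mm tall, stand 498 mm apart (outside-to-outside) with their front faces coplanar on the −y side. 7 rungs, each 48 mm deep and 21 mm tall, span between the inner faces of the rails, front faces flush with the rails. The lowest rung's underside is at z = 215 mm and rungs are spaced 318 mm apart (underside to underside).

The bed frame is on the floor beside the table on its +y side. The ladder is on top of the table, centred.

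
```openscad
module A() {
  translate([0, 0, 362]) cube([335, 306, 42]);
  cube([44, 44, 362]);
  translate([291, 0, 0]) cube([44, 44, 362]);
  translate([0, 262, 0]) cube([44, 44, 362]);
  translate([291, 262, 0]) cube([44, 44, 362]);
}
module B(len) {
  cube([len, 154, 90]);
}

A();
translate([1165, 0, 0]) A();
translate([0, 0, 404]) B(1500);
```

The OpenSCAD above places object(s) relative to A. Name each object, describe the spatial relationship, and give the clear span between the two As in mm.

Second stool starts at x = 1165; first ends at x = 335; clear span = 1165 − 335 = 830 mm.

A is a stool. B is a beam. A beam spans the tops of two stools. The clear span between the two stools is 830 mm.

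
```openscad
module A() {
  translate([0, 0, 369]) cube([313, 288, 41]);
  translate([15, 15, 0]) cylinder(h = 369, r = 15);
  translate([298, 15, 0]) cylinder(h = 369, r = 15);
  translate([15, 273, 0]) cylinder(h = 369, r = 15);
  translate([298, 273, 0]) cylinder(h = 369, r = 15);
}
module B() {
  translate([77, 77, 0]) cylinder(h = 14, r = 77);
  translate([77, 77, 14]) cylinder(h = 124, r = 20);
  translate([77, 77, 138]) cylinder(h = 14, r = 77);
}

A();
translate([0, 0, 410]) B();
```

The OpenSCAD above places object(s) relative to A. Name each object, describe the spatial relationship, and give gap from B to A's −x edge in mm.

A is a stool. B is a spool. The spool is on top of the stool. The gap from the spool to the stool's −x edge is 0 mm.

The spool's min-x is at 0; the stool's min-x is 0; gap = 0 mm.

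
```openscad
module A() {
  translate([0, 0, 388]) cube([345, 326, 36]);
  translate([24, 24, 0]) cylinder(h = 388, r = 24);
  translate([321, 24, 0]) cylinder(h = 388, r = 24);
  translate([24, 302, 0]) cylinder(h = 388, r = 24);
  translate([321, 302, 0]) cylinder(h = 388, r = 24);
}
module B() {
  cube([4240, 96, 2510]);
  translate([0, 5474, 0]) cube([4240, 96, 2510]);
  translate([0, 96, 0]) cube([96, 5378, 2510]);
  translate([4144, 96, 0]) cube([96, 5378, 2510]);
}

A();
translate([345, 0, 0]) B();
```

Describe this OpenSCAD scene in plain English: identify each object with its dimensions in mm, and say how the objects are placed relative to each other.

A is a simple wooden stool: a rectangular seat 345 mm (x) by 326 mm (y), 36 mm thick, top face at z = 424 mm, on four round legs, each 48 mm in diameter. The legs rest on z = 0, each leg's axis is inset half a diameter from the nearest pair of seat edges (so the leg's bounding box is flush with the corner).

B is a box-shaped house frame (walls only): outside footprint 4240×5570 mm, wall height 2510 mm, wall thickness 96 mm. The two y-facing walls run the full x-width; the two x-facing walls fit between the inner faces of the y-facing walls.

The house frame is against the stool's +x side, with their −y faces flush.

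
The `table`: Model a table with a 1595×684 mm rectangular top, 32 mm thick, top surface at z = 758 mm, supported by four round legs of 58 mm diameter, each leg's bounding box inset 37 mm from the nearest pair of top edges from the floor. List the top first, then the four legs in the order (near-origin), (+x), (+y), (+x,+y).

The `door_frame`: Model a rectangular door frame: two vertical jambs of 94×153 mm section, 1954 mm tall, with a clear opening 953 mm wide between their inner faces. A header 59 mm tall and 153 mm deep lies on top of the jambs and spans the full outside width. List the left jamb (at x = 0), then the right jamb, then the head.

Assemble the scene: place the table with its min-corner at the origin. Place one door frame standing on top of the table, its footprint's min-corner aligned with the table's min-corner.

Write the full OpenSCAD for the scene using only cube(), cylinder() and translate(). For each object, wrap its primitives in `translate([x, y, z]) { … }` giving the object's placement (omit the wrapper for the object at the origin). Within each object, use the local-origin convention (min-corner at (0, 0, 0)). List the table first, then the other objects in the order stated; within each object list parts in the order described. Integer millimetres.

translate([0, 0, 726]) cube([1595, 684, 32]);
translate([66, 66, 0]) cylinder(h = 726, r = 29);
translate([1529, 66, 0]) cylinder(h = 726, r = 29);
translate([66, 618, 0]) cylinder(h = 726, r = 29);
translate([1529, 618, 0]) cylinder(h = 726, r = 29);
translate([0, 0, 758]) {
  cube([94, 153, 1954]);
  translate([1047, 0, 0]) cube([94, 153, 1954]);
  translate([0, 0, 1954]) cube([1141, 153, 59]);
}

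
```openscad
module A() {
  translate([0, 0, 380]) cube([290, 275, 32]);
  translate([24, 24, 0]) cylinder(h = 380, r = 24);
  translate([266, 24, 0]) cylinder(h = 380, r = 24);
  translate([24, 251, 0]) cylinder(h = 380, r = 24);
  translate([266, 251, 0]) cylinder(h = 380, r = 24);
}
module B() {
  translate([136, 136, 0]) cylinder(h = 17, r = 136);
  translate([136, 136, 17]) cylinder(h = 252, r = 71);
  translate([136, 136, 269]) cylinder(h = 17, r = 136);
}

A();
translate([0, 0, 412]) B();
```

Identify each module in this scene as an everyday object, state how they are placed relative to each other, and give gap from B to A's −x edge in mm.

A is a stool. B is a spool. The spool is on top of the stool. The gap from the spool to the stool's −x edge is 0 mm.

The spool's min-x is at 0; the stool's min-x is 0; gap = 0 mm.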